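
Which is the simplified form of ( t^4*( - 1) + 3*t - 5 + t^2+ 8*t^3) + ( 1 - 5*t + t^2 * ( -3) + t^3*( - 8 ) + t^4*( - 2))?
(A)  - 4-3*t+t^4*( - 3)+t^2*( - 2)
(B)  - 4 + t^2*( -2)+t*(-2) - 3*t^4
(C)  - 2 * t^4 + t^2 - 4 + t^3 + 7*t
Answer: B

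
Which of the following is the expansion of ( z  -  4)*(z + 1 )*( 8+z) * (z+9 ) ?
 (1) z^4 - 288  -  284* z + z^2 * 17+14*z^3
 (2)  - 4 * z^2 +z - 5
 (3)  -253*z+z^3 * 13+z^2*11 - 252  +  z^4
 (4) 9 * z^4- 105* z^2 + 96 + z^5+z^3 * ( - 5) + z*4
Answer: 1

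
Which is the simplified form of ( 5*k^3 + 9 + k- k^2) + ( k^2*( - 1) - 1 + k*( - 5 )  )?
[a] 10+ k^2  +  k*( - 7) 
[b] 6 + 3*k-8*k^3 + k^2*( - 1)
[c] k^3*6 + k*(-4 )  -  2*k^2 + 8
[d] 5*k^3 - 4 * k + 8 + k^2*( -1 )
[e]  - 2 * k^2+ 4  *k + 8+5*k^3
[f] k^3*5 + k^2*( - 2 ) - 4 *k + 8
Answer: f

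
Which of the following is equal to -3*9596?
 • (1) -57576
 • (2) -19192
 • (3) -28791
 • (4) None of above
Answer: 4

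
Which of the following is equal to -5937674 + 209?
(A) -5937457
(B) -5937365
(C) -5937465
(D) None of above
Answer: C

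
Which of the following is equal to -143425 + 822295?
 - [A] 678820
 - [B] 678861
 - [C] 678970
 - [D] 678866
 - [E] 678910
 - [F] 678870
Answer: F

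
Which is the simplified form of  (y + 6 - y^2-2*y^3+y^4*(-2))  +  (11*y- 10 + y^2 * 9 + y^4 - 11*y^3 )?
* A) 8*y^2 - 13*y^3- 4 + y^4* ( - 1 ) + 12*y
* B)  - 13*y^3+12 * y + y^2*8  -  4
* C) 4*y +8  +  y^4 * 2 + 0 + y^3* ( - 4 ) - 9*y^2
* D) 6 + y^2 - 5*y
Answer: A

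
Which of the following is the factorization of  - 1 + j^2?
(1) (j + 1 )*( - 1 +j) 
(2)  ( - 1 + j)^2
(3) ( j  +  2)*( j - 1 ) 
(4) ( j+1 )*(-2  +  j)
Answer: 1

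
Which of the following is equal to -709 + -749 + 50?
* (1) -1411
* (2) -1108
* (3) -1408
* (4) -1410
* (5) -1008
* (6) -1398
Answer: 3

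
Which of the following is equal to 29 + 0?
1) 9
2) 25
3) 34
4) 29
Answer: 4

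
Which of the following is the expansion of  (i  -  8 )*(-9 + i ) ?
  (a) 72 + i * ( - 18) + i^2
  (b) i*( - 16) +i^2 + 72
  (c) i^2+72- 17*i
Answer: c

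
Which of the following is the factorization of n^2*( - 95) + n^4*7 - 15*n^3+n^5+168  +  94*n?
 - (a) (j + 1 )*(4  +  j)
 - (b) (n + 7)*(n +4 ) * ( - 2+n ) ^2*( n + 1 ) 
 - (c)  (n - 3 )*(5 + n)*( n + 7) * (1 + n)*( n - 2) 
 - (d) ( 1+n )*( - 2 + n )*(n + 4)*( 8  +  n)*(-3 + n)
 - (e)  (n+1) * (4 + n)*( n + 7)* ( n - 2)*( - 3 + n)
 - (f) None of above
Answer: e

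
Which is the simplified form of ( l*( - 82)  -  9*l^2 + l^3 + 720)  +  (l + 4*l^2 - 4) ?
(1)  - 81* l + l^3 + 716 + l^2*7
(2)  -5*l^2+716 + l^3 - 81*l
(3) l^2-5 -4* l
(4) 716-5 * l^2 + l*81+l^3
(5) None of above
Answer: 2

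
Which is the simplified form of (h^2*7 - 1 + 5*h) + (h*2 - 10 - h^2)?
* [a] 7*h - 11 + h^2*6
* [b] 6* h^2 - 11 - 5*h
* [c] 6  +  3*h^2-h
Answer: a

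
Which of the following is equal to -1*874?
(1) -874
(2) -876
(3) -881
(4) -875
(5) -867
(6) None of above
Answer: 1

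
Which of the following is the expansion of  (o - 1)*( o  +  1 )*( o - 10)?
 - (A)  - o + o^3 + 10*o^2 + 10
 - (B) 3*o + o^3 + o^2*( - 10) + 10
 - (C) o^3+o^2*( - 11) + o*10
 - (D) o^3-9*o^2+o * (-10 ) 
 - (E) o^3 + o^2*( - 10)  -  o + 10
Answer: E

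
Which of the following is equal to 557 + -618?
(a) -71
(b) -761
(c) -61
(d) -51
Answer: c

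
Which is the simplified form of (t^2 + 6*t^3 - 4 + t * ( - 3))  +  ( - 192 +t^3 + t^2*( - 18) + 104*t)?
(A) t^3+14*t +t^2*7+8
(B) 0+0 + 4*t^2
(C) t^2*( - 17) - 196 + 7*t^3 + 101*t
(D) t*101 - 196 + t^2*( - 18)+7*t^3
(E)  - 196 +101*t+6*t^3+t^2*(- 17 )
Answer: C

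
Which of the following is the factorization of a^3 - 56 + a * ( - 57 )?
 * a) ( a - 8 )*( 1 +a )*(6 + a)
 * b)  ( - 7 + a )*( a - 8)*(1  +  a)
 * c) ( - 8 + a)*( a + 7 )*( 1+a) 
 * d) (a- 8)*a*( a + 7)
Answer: c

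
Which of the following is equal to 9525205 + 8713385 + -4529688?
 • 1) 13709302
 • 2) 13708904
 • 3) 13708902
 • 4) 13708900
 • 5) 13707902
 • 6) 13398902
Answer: 3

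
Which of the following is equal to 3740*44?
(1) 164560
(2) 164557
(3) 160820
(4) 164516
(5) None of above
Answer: 1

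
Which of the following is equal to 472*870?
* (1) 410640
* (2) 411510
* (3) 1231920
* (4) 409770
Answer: 1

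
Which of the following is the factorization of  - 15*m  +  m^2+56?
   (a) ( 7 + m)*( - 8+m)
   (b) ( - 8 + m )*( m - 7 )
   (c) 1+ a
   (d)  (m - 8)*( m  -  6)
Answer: b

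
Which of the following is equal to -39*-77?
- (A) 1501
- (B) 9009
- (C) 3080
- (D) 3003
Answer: D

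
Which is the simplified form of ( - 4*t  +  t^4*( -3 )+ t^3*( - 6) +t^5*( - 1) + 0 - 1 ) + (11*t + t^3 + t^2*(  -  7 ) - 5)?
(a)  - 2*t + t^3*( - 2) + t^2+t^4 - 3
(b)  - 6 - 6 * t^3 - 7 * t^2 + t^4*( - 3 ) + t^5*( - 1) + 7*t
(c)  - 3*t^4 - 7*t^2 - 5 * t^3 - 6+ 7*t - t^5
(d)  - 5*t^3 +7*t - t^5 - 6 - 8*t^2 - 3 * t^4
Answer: c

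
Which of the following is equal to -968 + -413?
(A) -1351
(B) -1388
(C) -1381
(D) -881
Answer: C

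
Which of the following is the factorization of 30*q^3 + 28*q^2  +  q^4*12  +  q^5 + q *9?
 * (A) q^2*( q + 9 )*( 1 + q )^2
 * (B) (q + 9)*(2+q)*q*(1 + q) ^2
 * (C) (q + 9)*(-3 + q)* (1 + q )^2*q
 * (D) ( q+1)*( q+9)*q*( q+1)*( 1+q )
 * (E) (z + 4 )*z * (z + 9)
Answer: D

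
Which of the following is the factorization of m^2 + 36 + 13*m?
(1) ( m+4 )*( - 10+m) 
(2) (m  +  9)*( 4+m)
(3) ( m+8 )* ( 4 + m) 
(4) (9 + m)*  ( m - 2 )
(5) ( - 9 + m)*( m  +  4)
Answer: 2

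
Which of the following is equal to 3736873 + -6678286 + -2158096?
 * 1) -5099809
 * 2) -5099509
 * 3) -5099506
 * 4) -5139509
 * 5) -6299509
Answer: 2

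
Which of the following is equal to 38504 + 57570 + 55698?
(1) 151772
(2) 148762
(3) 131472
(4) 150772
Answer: 1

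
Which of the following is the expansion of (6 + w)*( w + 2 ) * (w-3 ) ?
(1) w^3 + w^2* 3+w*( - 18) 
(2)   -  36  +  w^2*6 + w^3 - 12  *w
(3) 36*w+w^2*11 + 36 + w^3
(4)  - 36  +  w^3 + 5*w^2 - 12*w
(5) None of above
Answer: 4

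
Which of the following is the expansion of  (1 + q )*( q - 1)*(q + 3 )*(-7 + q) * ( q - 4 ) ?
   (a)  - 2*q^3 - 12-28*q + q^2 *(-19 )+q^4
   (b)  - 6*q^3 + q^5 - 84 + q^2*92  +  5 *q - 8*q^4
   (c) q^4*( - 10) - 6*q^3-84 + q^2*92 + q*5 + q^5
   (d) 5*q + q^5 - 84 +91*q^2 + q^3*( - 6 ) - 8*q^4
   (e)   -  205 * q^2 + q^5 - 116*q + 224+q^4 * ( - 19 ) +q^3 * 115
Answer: b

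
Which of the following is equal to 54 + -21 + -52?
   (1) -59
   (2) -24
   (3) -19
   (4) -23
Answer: 3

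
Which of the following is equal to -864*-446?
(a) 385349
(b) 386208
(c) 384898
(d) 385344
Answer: d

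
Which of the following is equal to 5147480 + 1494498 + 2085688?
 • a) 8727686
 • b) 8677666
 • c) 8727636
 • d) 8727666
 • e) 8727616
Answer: d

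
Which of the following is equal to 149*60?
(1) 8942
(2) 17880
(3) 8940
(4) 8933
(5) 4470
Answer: 3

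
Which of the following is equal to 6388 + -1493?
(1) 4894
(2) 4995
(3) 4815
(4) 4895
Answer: 4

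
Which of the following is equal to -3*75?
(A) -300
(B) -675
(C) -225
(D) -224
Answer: C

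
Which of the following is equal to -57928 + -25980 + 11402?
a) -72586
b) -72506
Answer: b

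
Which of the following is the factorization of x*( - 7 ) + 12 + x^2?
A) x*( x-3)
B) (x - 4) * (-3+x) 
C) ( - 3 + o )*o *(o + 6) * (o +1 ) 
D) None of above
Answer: B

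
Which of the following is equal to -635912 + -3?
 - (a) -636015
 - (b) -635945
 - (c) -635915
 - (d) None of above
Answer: c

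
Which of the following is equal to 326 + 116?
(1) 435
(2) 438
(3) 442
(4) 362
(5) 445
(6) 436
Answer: 3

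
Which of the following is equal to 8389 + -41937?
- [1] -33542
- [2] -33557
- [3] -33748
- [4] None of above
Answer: 4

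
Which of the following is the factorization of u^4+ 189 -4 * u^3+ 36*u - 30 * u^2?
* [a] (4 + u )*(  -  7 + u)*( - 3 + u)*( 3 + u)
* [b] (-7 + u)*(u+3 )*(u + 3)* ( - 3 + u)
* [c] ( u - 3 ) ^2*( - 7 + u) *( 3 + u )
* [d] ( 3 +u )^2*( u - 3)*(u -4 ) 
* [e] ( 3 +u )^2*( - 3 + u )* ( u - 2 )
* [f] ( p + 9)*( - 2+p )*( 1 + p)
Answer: b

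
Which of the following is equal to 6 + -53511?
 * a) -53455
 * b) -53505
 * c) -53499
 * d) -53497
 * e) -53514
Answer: b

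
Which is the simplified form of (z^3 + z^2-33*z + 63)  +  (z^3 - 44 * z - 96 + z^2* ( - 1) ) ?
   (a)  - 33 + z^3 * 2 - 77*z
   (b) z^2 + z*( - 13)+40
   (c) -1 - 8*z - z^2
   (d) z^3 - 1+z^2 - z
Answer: a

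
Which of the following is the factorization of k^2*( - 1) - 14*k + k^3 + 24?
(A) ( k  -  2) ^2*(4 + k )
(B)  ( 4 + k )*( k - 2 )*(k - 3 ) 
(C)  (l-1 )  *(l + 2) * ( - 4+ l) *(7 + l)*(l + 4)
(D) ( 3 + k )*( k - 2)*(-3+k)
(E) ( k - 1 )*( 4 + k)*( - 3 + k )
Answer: B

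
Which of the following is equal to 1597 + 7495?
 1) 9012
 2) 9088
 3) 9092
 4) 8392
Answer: 3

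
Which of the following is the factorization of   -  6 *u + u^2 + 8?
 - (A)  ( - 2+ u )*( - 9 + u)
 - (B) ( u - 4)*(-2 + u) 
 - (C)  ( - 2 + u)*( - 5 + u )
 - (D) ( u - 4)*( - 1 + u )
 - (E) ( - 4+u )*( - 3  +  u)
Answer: B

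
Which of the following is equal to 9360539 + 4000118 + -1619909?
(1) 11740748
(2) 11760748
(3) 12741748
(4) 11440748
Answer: 1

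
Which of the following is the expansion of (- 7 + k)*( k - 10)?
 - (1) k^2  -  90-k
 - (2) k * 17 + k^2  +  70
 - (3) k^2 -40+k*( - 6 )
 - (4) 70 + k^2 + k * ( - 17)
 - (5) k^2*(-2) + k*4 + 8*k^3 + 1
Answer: 4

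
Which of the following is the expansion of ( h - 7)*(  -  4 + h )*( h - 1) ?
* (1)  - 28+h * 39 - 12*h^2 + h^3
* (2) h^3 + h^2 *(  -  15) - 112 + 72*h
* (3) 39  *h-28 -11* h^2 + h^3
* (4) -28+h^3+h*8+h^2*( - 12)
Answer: 1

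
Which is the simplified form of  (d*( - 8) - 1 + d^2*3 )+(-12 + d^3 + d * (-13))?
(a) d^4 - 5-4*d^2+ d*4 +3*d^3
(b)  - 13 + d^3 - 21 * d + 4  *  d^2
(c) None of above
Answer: c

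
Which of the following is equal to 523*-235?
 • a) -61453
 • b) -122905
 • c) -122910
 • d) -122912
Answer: b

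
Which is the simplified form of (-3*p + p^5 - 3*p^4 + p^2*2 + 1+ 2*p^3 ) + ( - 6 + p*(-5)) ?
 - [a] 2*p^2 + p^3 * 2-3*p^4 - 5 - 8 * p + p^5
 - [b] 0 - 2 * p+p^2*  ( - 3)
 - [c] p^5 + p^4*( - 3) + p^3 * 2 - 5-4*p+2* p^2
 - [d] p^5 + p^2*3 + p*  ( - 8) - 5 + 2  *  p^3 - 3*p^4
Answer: a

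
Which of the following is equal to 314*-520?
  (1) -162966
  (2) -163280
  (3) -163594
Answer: 2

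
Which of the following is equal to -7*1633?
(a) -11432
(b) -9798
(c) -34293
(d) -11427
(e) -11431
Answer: e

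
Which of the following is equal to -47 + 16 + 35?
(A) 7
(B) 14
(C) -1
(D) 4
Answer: D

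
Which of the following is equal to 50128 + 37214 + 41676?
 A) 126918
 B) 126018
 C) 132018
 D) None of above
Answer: D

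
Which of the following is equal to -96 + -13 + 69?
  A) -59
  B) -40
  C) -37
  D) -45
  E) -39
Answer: B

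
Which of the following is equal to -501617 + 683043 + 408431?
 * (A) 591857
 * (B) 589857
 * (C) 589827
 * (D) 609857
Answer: B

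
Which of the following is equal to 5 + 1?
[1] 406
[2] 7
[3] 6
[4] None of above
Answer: 3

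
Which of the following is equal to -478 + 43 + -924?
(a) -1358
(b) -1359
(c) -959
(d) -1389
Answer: b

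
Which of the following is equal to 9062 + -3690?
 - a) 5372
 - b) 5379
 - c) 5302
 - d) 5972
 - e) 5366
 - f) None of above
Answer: a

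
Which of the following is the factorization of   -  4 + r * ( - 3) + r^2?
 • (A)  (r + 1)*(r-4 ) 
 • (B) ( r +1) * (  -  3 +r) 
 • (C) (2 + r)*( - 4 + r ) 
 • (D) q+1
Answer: A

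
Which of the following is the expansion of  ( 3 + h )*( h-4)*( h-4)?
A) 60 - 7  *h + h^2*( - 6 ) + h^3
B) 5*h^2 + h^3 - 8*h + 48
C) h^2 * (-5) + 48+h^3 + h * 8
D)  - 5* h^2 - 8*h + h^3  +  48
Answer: D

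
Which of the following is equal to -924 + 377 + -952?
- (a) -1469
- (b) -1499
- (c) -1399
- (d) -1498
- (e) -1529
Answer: b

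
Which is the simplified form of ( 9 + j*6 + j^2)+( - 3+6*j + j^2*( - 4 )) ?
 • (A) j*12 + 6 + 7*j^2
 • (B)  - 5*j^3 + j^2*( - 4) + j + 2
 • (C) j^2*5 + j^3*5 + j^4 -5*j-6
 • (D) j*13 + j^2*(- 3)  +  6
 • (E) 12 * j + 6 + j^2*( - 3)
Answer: E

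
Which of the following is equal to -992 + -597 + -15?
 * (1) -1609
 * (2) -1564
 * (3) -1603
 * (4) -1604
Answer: 4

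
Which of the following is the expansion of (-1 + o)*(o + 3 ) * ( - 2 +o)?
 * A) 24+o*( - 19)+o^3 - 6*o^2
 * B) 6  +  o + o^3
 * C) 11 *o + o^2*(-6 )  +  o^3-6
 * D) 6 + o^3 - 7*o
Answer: D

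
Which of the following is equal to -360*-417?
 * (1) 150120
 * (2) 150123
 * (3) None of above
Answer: 1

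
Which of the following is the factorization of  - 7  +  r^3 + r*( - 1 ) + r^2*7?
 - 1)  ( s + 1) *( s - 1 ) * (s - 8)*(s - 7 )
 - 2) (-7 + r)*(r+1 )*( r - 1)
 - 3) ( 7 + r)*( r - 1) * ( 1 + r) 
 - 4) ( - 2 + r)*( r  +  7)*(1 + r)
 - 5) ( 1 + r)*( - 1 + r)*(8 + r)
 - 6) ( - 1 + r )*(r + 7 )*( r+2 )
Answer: 3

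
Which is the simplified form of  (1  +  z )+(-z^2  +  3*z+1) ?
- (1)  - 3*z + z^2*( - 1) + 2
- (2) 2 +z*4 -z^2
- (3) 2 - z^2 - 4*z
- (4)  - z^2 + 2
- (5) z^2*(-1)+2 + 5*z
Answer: 2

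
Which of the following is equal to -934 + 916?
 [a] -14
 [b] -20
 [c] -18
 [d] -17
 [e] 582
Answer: c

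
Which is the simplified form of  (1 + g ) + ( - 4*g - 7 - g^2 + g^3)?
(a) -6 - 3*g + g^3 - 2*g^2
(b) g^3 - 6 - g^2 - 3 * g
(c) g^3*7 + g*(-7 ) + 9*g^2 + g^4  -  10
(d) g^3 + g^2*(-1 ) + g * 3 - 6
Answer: b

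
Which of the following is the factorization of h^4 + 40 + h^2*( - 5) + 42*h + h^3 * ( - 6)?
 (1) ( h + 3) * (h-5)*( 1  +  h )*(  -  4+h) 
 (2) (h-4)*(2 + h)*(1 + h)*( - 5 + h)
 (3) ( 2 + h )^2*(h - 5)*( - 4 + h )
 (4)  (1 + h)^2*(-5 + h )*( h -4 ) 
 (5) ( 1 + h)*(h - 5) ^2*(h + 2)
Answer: 2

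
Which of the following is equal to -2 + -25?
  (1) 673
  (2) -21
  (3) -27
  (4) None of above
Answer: 3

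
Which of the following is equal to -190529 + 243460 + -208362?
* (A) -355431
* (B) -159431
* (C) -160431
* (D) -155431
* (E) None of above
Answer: D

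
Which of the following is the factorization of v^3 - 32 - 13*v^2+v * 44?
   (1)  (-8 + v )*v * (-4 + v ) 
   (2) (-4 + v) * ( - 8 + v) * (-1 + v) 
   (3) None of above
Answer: 2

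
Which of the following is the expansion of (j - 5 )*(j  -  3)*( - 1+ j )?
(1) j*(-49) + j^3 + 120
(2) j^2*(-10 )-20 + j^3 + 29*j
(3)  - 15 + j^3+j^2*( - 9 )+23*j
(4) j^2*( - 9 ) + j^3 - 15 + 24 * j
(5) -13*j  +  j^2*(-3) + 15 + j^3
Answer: 3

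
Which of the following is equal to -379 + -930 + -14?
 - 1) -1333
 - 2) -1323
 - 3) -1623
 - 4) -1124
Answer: 2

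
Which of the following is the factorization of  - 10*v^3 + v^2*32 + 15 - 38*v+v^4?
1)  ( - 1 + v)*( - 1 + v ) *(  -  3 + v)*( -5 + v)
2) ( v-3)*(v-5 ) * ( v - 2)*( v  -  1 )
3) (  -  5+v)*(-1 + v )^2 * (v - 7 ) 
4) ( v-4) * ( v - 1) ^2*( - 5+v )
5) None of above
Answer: 1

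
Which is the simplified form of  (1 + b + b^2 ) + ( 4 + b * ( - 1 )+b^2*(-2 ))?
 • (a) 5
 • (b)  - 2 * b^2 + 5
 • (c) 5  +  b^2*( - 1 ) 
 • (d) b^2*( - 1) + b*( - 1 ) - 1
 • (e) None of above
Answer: c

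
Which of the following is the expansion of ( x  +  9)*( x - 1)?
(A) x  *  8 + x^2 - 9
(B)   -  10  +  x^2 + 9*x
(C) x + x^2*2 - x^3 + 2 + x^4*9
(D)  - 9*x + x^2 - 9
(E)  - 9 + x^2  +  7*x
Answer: A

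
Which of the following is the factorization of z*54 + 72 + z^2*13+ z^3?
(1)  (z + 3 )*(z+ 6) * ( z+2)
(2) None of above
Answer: 2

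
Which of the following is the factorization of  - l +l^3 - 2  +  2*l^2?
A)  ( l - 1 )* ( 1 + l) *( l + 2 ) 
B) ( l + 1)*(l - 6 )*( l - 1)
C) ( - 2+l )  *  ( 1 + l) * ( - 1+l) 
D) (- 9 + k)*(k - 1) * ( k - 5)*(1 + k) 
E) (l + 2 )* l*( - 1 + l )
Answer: A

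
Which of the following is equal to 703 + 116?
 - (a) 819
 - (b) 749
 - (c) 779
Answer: a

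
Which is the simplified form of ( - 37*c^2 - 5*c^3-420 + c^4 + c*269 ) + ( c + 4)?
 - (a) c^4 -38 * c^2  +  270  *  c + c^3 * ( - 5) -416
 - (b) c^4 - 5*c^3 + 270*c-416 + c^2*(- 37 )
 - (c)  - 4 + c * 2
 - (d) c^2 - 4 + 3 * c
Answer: b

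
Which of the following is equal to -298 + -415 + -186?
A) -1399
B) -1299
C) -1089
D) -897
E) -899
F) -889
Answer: E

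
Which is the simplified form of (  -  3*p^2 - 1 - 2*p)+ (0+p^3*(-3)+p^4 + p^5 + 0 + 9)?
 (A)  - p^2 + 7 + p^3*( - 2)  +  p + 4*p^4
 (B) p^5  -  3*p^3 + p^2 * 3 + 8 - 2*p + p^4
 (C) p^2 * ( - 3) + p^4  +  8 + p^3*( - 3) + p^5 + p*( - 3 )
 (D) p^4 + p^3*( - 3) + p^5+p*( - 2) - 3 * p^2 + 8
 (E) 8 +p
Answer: D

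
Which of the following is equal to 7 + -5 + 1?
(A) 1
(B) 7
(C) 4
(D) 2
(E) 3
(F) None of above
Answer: E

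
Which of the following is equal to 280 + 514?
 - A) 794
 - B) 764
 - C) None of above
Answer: A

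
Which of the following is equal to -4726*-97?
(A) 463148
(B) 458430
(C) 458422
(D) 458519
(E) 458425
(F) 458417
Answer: C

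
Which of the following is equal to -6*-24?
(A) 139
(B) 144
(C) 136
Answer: B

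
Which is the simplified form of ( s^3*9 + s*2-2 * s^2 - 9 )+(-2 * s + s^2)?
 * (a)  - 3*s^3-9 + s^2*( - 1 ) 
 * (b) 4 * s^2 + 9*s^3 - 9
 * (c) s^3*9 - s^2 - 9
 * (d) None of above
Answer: c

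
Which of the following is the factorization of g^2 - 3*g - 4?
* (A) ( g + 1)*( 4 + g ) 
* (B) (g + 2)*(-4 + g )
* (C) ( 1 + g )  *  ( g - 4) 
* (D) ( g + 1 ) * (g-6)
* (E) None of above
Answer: C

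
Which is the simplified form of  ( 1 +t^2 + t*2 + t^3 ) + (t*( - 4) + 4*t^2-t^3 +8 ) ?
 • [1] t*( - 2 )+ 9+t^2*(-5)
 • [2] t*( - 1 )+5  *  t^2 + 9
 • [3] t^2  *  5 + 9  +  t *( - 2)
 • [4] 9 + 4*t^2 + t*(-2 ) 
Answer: 3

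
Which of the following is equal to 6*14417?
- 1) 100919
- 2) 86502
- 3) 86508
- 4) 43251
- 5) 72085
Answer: 2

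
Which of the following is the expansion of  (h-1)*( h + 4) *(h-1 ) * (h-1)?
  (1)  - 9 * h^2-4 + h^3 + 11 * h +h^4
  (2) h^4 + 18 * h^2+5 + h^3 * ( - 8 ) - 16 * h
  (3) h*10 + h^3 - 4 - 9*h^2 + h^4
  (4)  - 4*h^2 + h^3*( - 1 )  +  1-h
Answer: 1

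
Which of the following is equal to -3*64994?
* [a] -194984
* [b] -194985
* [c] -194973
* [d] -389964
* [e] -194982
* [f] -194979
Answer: e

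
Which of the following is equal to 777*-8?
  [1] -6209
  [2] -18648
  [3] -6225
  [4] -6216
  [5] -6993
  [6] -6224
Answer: 4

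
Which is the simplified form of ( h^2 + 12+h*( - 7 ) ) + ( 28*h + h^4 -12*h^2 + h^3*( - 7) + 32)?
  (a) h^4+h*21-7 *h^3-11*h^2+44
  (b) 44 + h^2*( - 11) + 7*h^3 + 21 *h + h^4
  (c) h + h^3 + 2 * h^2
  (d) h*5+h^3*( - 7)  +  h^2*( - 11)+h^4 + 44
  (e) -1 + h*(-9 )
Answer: a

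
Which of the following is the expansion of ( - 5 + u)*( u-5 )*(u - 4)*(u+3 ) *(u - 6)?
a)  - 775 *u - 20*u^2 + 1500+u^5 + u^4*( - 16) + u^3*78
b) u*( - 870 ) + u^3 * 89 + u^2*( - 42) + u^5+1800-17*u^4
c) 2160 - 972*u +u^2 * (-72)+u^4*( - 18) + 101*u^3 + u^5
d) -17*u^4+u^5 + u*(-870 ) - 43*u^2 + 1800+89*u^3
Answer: d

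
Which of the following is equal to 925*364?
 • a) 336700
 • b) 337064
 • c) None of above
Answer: a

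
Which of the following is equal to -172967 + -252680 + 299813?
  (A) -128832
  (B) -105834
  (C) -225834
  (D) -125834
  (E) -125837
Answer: D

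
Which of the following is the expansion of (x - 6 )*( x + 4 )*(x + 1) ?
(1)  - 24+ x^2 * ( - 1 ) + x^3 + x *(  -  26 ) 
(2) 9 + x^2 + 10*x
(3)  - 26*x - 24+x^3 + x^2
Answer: 1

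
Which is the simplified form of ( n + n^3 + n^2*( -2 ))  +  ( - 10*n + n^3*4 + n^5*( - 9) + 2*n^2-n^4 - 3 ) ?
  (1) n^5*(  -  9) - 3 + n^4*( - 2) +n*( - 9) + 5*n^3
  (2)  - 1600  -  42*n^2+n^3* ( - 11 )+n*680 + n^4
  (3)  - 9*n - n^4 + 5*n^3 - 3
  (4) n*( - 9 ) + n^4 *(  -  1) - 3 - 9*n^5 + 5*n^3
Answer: 4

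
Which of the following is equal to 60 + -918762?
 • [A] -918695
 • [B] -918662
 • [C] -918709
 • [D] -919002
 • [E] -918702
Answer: E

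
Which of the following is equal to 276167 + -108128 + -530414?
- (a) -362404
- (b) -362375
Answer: b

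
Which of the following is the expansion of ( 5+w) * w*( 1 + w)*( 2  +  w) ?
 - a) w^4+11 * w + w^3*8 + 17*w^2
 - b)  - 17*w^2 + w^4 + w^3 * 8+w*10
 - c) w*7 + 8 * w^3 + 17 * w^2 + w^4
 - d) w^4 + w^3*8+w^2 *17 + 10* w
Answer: d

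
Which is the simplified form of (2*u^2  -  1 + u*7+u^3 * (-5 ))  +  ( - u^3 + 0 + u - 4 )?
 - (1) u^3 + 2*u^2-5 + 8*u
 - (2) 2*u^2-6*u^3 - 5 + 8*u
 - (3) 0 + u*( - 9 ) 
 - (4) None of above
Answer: 2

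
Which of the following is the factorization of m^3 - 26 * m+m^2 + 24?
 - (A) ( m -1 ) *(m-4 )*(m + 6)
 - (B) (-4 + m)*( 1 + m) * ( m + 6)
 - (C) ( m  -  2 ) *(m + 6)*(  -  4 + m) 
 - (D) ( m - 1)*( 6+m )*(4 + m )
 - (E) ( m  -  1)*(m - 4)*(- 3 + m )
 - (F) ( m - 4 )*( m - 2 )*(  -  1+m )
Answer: A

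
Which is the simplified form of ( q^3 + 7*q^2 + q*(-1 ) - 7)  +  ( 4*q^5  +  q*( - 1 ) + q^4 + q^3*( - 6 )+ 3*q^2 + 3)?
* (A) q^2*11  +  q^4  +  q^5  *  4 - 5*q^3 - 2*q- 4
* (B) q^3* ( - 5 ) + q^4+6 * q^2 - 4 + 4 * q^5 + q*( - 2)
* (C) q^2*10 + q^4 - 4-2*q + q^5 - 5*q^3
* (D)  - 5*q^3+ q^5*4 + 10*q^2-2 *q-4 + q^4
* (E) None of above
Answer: D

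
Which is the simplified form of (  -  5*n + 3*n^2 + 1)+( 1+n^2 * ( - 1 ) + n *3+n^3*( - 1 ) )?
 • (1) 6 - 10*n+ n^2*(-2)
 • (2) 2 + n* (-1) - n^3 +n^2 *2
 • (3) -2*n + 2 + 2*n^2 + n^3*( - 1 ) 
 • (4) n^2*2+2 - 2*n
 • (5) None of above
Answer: 3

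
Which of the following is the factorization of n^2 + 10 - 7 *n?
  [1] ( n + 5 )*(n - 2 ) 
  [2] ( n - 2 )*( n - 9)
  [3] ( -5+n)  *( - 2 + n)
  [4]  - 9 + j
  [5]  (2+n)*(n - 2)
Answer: 3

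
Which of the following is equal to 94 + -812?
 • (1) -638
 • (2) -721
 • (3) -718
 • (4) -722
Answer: 3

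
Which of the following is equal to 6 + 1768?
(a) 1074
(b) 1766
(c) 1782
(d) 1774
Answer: d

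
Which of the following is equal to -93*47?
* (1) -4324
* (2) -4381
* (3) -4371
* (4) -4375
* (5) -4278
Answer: 3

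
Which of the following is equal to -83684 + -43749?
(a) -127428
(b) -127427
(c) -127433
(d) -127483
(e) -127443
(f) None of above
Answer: c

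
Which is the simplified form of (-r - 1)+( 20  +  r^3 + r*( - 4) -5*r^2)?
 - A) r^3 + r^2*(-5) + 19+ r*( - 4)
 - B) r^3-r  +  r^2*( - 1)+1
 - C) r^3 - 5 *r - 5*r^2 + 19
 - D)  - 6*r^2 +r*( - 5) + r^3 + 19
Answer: C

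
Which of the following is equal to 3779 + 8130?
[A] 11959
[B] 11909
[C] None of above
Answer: B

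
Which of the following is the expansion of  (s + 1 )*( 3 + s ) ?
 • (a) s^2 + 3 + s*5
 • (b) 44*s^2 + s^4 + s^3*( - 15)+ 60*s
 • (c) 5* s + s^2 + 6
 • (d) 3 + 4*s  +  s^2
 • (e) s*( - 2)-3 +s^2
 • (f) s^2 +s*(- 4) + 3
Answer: d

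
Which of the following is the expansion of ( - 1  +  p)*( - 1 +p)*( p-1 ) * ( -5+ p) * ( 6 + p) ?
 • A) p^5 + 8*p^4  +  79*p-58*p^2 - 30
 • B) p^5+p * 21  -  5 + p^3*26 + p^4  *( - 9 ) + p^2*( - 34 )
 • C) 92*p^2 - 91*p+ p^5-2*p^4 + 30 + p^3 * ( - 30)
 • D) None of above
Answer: C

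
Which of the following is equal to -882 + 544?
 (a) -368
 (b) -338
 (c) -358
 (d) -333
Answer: b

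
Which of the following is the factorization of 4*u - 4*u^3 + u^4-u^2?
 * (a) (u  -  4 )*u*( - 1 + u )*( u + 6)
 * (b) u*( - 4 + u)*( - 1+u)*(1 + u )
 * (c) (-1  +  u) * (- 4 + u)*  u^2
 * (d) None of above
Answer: b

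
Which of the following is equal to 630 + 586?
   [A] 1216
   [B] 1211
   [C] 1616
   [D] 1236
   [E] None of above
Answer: A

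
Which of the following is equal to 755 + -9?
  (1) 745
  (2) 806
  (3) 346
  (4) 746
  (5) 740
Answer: 4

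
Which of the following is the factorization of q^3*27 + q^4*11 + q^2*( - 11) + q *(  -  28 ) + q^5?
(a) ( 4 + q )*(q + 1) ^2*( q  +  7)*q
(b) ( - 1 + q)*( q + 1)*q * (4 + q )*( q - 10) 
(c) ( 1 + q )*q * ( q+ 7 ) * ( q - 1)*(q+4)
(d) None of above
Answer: c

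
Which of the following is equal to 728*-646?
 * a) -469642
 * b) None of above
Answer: b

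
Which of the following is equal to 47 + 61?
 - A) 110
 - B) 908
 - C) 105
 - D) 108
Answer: D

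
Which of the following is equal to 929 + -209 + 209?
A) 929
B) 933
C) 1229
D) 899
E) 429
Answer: A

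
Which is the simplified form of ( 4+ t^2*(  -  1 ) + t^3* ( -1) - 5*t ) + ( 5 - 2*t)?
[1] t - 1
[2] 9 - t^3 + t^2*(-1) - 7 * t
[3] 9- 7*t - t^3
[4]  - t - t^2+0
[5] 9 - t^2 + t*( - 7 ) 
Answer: 2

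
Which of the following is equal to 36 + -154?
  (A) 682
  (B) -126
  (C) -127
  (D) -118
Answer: D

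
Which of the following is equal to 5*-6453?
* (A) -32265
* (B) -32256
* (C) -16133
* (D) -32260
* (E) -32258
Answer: A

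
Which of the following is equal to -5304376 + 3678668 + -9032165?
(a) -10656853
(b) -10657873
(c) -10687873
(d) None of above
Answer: b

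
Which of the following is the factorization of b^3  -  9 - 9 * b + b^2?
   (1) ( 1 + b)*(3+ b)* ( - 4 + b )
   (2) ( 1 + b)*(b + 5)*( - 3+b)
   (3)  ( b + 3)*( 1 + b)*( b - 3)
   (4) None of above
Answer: 3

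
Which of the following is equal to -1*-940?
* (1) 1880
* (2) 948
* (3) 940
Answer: 3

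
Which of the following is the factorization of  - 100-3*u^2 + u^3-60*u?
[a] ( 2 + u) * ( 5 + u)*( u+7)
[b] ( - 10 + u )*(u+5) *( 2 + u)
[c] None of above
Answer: b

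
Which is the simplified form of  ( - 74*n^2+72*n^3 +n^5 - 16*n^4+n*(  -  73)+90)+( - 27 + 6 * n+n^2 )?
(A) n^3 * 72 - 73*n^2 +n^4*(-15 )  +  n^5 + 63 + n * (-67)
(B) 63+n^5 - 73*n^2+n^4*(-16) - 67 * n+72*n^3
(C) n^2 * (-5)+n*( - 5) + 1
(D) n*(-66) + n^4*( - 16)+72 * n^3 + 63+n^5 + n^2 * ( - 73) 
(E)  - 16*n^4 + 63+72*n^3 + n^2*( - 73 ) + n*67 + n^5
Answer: B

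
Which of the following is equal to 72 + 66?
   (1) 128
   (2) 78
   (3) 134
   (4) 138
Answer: 4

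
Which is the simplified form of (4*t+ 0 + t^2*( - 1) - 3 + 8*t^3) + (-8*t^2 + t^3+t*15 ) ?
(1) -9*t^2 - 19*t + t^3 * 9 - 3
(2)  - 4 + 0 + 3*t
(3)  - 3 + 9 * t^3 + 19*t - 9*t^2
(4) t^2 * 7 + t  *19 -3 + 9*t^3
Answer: 3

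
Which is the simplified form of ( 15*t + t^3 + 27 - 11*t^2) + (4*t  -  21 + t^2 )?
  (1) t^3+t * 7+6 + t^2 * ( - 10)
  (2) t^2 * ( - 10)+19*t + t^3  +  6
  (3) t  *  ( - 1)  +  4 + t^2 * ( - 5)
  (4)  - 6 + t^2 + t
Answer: 2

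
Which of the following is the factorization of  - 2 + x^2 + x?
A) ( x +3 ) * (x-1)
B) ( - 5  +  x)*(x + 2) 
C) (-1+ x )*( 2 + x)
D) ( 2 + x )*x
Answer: C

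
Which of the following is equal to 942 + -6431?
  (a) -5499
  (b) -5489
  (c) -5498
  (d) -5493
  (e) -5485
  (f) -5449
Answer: b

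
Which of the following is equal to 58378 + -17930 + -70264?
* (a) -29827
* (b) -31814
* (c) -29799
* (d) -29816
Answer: d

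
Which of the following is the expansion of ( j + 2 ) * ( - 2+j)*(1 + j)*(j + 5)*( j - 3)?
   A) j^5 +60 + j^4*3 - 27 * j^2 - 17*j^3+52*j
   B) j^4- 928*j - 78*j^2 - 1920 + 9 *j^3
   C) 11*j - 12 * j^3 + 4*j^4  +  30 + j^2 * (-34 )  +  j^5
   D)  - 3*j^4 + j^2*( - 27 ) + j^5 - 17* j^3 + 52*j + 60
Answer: A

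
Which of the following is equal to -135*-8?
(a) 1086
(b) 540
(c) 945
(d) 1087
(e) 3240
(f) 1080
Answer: f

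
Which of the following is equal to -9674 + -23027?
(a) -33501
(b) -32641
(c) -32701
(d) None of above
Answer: c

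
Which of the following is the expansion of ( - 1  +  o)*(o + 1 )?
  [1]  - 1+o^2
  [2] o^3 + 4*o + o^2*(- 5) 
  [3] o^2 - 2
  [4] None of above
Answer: 1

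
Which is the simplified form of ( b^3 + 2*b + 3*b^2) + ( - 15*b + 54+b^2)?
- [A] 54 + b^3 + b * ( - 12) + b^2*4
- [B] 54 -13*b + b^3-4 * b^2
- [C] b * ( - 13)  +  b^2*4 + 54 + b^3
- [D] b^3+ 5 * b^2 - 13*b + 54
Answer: C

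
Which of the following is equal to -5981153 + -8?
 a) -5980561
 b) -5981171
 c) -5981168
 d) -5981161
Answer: d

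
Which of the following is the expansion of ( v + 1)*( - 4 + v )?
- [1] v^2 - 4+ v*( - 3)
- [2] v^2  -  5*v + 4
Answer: 1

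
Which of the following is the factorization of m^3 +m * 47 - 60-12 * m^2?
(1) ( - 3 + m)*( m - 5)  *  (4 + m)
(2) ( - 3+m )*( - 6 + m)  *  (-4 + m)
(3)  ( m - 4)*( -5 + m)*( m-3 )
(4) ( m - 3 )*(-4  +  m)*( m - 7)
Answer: 3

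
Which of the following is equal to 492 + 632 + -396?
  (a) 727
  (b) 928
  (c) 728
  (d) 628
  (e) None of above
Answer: c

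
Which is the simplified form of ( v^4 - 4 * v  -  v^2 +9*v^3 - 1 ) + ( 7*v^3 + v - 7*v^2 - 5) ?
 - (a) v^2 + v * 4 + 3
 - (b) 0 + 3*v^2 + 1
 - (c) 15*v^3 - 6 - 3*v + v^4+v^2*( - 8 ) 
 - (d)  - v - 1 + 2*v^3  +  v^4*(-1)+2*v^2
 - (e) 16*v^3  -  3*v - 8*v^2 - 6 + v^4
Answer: e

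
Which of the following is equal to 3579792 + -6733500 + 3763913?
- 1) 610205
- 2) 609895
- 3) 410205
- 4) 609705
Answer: 1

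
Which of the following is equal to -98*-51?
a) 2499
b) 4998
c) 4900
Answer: b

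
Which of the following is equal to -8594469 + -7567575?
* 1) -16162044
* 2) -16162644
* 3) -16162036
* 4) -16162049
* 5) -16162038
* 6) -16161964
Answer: 1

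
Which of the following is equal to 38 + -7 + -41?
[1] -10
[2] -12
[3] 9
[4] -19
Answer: 1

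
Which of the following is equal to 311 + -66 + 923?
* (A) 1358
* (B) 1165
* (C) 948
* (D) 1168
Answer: D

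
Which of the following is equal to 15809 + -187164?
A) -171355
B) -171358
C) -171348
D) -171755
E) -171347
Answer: A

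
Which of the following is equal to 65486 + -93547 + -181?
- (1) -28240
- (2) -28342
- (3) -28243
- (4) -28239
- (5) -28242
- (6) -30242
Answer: 5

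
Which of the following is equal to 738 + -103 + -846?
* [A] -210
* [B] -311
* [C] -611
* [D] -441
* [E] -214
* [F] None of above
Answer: F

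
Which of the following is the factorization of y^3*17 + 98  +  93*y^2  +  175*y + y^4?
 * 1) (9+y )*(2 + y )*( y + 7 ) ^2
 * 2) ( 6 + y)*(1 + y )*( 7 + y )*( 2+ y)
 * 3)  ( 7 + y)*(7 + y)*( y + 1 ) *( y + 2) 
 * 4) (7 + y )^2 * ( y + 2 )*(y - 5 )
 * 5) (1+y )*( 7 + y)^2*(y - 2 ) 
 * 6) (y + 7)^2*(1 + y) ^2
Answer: 3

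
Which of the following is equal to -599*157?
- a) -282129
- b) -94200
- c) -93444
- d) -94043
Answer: d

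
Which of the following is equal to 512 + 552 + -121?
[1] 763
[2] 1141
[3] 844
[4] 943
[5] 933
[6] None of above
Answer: 4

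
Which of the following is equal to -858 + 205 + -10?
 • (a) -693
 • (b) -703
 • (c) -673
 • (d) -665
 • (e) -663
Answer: e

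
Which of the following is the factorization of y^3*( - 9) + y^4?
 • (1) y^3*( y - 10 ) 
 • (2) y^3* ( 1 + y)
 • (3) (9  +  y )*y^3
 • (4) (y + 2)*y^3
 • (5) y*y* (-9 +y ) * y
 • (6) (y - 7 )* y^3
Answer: 5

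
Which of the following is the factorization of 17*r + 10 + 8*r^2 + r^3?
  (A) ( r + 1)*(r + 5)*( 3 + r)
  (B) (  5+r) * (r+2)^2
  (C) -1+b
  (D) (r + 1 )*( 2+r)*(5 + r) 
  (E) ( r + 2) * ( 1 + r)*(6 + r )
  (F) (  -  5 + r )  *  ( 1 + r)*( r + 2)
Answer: D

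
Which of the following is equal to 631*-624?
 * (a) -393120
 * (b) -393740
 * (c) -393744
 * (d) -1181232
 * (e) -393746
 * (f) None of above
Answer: c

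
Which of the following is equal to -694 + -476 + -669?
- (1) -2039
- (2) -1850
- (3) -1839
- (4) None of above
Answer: 3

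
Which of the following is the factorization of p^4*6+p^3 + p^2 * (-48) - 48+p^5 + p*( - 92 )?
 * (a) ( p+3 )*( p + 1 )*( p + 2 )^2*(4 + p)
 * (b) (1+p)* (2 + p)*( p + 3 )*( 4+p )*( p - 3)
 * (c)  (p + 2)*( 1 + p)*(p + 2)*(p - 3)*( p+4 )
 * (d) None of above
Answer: c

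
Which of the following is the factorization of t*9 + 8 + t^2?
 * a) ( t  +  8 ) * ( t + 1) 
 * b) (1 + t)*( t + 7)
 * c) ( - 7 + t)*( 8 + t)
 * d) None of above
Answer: a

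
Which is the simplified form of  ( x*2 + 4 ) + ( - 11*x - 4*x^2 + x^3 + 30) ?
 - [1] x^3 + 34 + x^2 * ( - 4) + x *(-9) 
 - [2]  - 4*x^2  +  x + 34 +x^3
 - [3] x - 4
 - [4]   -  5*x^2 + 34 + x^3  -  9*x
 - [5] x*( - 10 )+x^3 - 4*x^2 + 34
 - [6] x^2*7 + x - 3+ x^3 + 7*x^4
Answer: 1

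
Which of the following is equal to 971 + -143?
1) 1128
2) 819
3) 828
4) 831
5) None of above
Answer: 3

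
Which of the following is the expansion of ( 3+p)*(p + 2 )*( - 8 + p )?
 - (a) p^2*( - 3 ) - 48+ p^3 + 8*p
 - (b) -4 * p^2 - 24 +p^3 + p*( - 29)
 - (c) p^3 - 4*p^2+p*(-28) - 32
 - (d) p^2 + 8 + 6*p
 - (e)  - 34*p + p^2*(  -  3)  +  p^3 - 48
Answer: e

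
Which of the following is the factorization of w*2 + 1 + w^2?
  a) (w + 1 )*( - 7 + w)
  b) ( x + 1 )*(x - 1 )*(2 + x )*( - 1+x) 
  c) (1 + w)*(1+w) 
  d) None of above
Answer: c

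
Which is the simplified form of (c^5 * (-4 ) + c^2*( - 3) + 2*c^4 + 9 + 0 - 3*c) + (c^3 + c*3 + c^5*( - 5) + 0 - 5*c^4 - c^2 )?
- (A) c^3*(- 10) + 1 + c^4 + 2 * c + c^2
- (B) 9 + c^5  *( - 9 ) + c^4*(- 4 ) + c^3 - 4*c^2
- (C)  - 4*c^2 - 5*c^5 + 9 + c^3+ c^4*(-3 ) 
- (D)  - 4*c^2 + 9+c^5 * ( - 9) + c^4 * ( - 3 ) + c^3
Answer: D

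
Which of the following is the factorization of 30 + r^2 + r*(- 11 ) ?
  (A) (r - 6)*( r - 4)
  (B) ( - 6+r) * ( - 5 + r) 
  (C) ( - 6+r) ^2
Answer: B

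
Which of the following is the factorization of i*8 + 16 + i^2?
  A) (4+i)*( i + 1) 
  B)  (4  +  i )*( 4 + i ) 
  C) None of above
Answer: B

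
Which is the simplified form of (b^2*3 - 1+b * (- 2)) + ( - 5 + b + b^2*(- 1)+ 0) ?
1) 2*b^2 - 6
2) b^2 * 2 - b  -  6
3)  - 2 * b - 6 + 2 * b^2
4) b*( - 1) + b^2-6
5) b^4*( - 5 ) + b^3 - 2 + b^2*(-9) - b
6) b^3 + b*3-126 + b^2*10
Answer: 2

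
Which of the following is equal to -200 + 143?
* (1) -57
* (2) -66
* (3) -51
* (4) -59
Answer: 1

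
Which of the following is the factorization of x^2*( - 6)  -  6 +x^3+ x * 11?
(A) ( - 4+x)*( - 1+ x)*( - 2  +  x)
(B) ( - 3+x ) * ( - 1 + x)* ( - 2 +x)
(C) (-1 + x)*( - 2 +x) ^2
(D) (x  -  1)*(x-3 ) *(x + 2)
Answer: B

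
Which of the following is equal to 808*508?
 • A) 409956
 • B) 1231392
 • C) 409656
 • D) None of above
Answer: D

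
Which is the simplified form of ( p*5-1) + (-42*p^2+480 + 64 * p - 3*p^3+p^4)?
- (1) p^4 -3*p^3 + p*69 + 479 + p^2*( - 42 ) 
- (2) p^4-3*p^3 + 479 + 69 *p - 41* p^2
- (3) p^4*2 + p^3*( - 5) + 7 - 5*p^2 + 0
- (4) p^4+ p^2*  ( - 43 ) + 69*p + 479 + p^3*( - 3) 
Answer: 1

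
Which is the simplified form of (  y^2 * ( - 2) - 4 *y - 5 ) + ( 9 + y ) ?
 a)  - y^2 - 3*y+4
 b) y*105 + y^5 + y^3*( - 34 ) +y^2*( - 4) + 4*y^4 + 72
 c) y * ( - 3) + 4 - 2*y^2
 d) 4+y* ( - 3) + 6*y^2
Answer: c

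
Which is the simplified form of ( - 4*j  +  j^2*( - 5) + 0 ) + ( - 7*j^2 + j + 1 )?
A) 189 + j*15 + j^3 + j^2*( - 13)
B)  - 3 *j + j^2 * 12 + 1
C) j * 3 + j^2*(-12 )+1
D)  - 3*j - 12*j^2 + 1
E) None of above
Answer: D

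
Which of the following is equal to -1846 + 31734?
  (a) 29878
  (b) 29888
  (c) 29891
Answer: b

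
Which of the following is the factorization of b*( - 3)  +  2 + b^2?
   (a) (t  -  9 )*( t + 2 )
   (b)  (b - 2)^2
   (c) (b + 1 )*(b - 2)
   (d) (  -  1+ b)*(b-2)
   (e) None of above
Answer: d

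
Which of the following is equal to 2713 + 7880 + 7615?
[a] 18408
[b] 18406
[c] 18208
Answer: c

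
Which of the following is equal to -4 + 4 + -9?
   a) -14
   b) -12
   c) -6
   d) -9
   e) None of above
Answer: d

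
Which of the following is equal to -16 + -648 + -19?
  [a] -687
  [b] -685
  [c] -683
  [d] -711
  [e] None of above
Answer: c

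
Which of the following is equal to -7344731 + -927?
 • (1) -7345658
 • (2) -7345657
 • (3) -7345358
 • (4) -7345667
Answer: 1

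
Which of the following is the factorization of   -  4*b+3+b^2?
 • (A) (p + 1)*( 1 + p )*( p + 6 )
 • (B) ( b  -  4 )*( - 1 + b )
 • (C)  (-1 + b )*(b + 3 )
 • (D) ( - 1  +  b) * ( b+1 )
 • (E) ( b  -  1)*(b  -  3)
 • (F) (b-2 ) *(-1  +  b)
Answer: E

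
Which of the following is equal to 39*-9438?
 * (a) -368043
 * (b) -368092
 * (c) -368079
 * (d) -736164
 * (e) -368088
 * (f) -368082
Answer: f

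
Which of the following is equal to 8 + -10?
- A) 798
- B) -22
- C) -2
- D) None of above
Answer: C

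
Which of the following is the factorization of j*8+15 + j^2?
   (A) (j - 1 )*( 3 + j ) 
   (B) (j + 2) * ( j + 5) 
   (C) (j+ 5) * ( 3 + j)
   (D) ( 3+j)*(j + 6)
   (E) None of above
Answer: C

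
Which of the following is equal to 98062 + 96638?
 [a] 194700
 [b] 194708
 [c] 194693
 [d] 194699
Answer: a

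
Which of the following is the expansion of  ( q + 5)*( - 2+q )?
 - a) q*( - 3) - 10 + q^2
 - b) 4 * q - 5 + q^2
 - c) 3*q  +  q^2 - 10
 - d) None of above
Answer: c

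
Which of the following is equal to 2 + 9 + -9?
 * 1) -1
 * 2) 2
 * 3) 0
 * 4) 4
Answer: 2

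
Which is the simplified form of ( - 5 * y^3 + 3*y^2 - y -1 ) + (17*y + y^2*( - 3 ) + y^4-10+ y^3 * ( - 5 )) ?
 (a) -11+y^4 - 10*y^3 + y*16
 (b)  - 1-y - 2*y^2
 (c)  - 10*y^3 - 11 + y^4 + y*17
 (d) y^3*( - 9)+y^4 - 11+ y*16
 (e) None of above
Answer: a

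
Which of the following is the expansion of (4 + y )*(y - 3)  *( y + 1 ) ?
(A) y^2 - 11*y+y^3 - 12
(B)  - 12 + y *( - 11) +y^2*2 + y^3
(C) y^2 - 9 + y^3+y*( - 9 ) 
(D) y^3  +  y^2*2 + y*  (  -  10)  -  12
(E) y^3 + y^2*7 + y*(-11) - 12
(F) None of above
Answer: B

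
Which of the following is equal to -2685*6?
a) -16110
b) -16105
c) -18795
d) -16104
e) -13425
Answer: a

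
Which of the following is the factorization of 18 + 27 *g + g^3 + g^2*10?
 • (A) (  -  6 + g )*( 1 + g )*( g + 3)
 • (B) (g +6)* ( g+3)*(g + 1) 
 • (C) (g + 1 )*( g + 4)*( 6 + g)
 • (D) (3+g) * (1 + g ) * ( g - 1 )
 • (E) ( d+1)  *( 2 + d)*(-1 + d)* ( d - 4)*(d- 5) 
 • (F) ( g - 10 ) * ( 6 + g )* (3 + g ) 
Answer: B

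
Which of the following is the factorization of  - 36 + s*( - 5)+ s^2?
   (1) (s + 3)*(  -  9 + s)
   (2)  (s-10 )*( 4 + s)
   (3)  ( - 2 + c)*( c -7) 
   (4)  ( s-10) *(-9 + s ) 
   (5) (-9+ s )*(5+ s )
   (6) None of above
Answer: 6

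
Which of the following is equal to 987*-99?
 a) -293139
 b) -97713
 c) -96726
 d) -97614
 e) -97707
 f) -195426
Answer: b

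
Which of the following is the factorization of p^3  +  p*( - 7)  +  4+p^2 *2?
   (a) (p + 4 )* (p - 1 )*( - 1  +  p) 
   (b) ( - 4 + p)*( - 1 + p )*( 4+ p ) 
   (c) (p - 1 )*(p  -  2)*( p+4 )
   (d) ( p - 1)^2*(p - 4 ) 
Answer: a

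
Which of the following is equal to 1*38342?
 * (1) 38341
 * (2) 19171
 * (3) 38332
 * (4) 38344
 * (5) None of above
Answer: 5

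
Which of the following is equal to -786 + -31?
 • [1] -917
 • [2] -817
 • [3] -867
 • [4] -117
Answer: 2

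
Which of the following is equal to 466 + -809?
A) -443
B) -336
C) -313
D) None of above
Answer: D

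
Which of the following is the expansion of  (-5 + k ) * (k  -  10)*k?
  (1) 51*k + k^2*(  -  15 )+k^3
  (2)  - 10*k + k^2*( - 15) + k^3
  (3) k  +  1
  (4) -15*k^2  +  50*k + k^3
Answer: 4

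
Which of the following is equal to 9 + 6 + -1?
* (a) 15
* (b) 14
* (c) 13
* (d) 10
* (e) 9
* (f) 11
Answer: b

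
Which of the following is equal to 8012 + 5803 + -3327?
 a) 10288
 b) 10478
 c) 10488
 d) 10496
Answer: c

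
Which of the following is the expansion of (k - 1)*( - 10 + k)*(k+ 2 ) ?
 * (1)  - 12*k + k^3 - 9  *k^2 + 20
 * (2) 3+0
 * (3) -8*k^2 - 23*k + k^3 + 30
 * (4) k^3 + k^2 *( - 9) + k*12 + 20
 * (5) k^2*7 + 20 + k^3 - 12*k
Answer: 1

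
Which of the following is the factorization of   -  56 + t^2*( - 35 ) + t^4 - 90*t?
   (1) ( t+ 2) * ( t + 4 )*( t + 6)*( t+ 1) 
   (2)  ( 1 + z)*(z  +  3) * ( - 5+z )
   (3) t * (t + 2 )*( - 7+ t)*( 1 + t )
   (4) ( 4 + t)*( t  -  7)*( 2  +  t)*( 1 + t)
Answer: 4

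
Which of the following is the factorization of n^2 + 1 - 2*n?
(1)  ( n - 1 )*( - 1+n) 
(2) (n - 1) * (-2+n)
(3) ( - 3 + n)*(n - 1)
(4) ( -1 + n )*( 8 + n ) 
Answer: 1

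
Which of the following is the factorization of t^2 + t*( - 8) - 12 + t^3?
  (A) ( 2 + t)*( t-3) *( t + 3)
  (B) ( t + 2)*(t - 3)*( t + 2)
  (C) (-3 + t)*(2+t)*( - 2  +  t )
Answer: B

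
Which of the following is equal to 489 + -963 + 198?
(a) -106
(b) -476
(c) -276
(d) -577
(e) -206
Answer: c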